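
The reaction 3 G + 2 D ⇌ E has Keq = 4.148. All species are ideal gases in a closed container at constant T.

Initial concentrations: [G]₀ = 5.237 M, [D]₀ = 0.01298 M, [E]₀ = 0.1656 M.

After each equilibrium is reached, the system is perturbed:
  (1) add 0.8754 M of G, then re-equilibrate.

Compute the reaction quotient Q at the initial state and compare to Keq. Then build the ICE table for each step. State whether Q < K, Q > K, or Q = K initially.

Q₀ = 6.843 vs Keq = 4.148 ⇒ Q>K, reverse
Step 1:
                    G           D           E
  Initial       5.237     0.01298      0.1656
  Change     0.005364    0.003576   -0.001788
  Equil         5.242     0.01656      0.1638
  solve Keq expr → x = -0.001788; check Q = 4.148
Then add 0.8754 M of G.
Step 2:
                    G           D           E
  Initial       6.118     0.01656      0.1638
  Change     -0.00501    -0.00334     0.00167
  Equil         6.113     0.01322      0.1655
  solve Keq expr → x = 0.00167; check Q = 4.148

Q₀ = 6.843; Q > K (proceeds reverse)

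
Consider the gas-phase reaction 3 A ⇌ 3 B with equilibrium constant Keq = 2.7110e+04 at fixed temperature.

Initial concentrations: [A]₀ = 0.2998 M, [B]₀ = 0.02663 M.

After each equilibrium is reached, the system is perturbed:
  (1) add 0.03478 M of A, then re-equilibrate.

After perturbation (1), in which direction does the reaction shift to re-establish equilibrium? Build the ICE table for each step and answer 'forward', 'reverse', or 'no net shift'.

Q₀ = 7.0084e-04 vs Keq = 2.7110e+04 ⇒ Q<K, forward
Step 1:
                   A          B
  I           0.2998    0.02663
  C          -0.2893     0.2893
  E          0.01052     0.3159
  solve Keq expr → x = 0.09643; check Q = 2.7110e+04
Then add 0.03478 M of A.
Step 2:
                   A          B
  I           0.0453     0.3159
  C         -0.03366    0.03366
  E          0.01164     0.3496
  solve Keq expr → x = 0.01122; check Q = 2.7110e+04

Direction: forward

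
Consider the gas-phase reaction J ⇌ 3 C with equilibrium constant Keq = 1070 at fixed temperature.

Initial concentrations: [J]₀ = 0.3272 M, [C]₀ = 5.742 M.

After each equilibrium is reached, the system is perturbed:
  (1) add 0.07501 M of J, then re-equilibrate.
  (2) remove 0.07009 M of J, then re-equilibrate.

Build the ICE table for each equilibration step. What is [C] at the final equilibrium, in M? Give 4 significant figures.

Q₀ = 578.6 vs Keq = 1070 ⇒ Q<K, forward
Step 1:
                  J         C
  init       0.3272     5.742
  Δ         -0.1161    0.3483
  eq         0.2111      6.09
  solve Keq expr → x = 0.1161; check Q = 1070
Then add 0.07501 M of J.
Step 2:
                  J         C
  init       0.2861      6.09
  Δ        -0.05679    0.1704
  eq         0.2293     6.261
  solve Keq expr → x = 0.05679; check Q = 1070
Then remove 0.07009 M of J.
Step 3:
                  J         C
  init       0.1592     6.261
  Δ         0.05304   -0.1591
  eq         0.2123     6.101
  solve Keq expr → x = -0.05304; check Q = 1070

[C]_eq = 6.101 M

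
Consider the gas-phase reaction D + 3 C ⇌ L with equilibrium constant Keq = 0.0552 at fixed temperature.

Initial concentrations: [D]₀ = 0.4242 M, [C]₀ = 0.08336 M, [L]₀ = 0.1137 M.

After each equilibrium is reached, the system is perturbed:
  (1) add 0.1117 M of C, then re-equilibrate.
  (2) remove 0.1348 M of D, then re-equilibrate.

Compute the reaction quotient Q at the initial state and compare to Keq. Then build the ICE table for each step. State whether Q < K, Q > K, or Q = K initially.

Q₀ = 462.7 vs Keq = 0.0552 ⇒ Q>K, reverse
Step 1:
                   D          C          L
  I           0.4242    0.08336     0.1137
  C           0.1115     0.3346    -0.1115
  E           0.5357      0.418    0.00216
  solve Keq expr → x = -0.1115; check Q = 0.0552
Then add 0.1117 M of C.
Step 2:
                   D          C          L
  I           0.5357     0.5297    0.00216
  C        -0.002066  -0.006199   0.002066
  E           0.5337     0.5235   0.004226
  solve Keq expr → x = 0.002066; check Q = 0.0552
Then remove 0.1348 M of D.
Step 3:
                   D          C          L
  I           0.3989     0.5235   0.004226
  C         0.001004   0.003013  -0.001004
  E           0.3999     0.5265   0.003221
  solve Keq expr → x = -0.001004; check Q = 0.0552

Q₀ = 462.7; Q > K (proceeds reverse)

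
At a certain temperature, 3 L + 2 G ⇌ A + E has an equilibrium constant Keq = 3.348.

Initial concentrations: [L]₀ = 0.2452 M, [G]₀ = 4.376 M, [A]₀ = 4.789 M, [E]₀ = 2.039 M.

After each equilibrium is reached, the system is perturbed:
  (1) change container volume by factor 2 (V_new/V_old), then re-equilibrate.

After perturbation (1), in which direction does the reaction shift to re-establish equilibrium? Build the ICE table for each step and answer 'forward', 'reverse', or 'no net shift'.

Q₀ = 34.59 vs Keq = 3.348 ⇒ Q>K, reverse
Step 1:
                  L         G         A         E
  init       0.2452     4.376     4.789     2.039
  Δ          0.2642    0.1761  -0.08807  -0.08807
  eq         0.5094     4.552     4.701     1.951
  solve Keq expr → x = -0.08807; check Q = 3.348
Then change container volume by factor 2 (V_new/V_old).
Step 2:
                  L         G         A         E
  init       0.2547     2.276      2.35    0.9755
  Δ          0.2169    0.1446   -0.0723   -0.0723
  eq         0.4716     2.421     2.278    0.9032
  solve Keq expr → x = -0.0723; check Q = 3.348

Direction: reverse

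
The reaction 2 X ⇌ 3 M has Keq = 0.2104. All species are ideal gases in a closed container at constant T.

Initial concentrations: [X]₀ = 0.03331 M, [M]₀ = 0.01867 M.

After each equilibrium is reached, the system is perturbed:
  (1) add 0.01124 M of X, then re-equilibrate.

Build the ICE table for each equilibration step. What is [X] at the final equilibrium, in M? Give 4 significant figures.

[X]_eq = 0.024 M

Q₀ = 0.005865 vs Keq = 0.2104 ⇒ Q<K, forward
Step 1:
                   X          M
  I          0.03331    0.01867
  C         -0.01505    0.02257
  E          0.01826    0.04124
  solve Keq expr → x = 0.007525; check Q = 0.2104
Then add 0.01124 M of X.
Step 2:
                   X          M
  I           0.0295    0.04124
  C        -0.005498   0.008247
  E            0.024    0.04949
  solve Keq expr → x = 0.002749; check Q = 0.2104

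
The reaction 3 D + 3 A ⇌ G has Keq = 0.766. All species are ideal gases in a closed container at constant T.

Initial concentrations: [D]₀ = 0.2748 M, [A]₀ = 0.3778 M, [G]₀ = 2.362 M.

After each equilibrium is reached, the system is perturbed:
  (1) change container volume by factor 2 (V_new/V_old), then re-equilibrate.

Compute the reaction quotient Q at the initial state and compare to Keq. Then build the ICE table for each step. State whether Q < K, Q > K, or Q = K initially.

Q₀ = 2111 vs Keq = 0.766 ⇒ Q>K, reverse
Step 1:
                  D         A         G
  Initial    0.2748    0.3778     2.362
  Change     0.8557    0.8557   -0.2852
  Equil        1.13     1.233     2.077
  solve Keq expr → x = -0.2852; check Q = 0.766
Then change container volume by factor 2 (V_new/V_old).
Step 2:
                  D         A         G
  Initial    0.5652    0.6167     1.038
  Change     0.4353    0.4353   -0.1451
  Equil       1.001     1.052    0.8933
  solve Keq expr → x = -0.1451; check Q = 0.766

Q₀ = 2111; Q > K (proceeds reverse)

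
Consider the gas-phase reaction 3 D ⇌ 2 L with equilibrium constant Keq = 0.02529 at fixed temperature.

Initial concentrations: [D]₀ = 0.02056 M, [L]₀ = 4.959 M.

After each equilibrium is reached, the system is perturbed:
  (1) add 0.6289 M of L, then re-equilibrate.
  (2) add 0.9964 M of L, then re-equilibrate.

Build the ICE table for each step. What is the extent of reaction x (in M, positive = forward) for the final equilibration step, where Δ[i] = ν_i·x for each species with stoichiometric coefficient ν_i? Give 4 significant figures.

Q₀ = 2.8296e+06 vs Keq = 0.02529 ⇒ Q>K, reverse
Step 1:
                   D          L
  init       0.02056      4.959
  Δ            4.864     -3.242
  eq           4.884      1.717
  solve Keq expr → x = -1.621; check Q = 0.02529
Then add 0.6289 M of L.
Step 2:
                   D          L
  init         4.884      2.345
  Δ           0.5208    -0.3472
  eq           5.405      1.998
  solve Keq expr → x = -0.1736; check Q = 0.02529
Then add 0.9964 M of L.
Step 3:
                   D          L
  init         5.405      2.995
  Δ           0.8027    -0.5351
  eq           6.208       2.46
  solve Keq expr → x = -0.2676; check Q = 0.02529

x = -0.2676 M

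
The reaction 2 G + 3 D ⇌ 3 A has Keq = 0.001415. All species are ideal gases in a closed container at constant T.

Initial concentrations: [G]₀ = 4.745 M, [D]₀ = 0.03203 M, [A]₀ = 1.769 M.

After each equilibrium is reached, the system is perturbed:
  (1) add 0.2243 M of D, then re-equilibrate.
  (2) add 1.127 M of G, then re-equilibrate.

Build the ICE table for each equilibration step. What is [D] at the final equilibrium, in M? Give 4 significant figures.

[D]_eq = 1.449 M

Q₀ = 7482 vs Keq = 0.001415 ⇒ Q>K, reverse
Step 1:
                   G          D          A
  Initial      4.745    0.03203      1.769
  Change      0.8651      1.298     -1.298
  Equil         5.61       1.33     0.4713
  solve Keq expr → x = -0.4326; check Q = 0.001415
Then add 0.2243 M of D.
Step 2:
                   G          D          A
  Initial       5.61      1.554     0.4713
  Change    -0.03795   -0.05693    0.05693
  Equil        5.572      1.497     0.5283
  solve Keq expr → x = 0.01898; check Q = 0.001415
Then add 1.127 M of G.
Step 3:
                   G          D          A
  Initial      6.699      1.497     0.5283
  Change    -0.03201   -0.04802    0.04802
  Equil        6.667      1.449     0.5763
  solve Keq expr → x = 0.01601; check Q = 0.001415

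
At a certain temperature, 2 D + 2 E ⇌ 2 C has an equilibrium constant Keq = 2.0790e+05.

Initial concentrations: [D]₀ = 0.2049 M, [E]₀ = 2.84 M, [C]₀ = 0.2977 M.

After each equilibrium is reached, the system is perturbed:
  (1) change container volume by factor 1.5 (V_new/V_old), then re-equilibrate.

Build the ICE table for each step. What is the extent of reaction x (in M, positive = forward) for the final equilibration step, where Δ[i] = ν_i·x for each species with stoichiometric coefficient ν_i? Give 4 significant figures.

x = -6.9546e-05 M

Q₀ = 0.2617 vs Keq = 2.0790e+05 ⇒ Q<K, forward
Step 1:
                  D         E         C
  init       0.2049      2.84    0.2977
  Δ         -0.2045   -0.2045    0.2045
  eq      4.1790e-04     2.636    0.5022
  solve Keq expr → x = 0.1022; check Q = 2.0790e+05
Then change container volume by factor 1.5 (V_new/V_old).
Step 2:
                  D         E         C
  init    2.7860e-04     1.757    0.3348
  Δ       1.3909e-04 1.3909e-04 -1.3909e-04
  eq      4.1769e-04     1.757    0.3346
  solve Keq expr → x = -6.9546e-05; check Q = 2.0790e+05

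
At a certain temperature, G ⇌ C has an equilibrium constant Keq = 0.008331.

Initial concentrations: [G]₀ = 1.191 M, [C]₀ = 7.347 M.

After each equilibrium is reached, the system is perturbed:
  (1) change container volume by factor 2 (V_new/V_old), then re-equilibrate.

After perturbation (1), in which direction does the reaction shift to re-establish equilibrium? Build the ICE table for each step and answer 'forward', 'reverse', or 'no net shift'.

Q₀ = 6.169 vs Keq = 0.008331 ⇒ Q>K, reverse
Step 1:
                   G          C
  init         1.191      7.347
  Δ            7.276     -7.276
  eq           8.467    0.07054
  solve Keq expr → x = -7.276; check Q = 0.008331
Then change container volume by factor 2 (V_new/V_old).
Step 2:
                   G          C
  init         4.234    0.03527
  Δ                0          0
  eq           4.234    0.03527
  solve Keq expr → x = 0; check Q = 0.008331

Direction: no net shift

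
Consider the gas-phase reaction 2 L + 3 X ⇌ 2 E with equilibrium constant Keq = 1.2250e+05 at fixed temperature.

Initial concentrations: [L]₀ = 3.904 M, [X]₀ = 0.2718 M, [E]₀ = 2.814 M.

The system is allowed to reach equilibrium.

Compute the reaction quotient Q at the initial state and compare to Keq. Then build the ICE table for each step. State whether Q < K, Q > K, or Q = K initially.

Q₀ = 25.87; Q < K (proceeds forward)

Q₀ = 25.87 vs Keq = 1.2250e+05 ⇒ Q<K, forward
Step 1:
                    L           X           E
  Initial       3.904      0.2718       2.814
  Change      -0.1696     -0.2545      0.1696
  Equil         3.734     0.01734       2.984
  solve Keq expr → x = 0.08482; check Q = 1.2250e+05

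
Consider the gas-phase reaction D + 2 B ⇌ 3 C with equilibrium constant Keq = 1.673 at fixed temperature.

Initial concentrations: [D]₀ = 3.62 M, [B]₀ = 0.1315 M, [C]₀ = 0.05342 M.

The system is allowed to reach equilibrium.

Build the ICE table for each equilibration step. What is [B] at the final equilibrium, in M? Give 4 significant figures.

[B]_eq = 0.03577 M

Q₀ = 0.002435 vs Keq = 1.673 ⇒ Q<K, forward
Step 1:
                  D         B         C
  Initial      3.62    0.1315   0.05342
  Change   -0.04786  -0.09573    0.1436
  Equil       3.572   0.03577     0.197
  solve Keq expr → x = 0.04786; check Q = 1.673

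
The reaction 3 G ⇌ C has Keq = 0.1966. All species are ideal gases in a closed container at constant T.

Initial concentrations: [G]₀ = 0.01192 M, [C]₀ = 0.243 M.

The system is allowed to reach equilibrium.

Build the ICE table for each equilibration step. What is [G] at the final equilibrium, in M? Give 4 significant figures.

Q₀ = 1.4348e+05 vs Keq = 0.1966 ⇒ Q>K, reverse
Step 1:
                    G           C
  init        0.01192       0.243
  Δ            0.5963     -0.1988
  eq           0.6082     0.04423
  solve Keq expr → x = -0.1988; check Q = 0.1966

[G]_eq = 0.6082 M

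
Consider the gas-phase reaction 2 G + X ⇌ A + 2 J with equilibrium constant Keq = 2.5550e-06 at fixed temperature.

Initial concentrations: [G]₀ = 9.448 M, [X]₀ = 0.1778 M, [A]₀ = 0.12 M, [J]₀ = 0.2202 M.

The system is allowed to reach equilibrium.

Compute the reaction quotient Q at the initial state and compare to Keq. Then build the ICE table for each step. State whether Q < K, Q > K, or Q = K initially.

Q₀ = 3.6661e-04 vs Keq = 2.5550e-06 ⇒ Q>K, reverse
Step 1:
                  G         X         A         J
  Initial     9.448    0.1778      0.12    0.2202
  Change     0.1759   0.08795  -0.08795   -0.1759
  Equil       9.624    0.2658   0.03205    0.0443
  solve Keq expr → x = -0.08795; check Q = 2.5550e-06

Q₀ = 3.6661e-04; Q > K (proceeds reverse)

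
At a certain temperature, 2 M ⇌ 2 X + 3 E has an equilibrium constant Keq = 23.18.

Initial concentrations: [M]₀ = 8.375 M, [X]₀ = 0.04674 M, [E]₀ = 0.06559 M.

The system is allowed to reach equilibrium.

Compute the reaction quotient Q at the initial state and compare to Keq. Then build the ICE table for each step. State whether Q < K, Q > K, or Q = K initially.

Q₀ = 8.7886e-09 vs Keq = 23.18 ⇒ Q<K, forward
Step 1:
                    M           X           E
  I             8.375     0.04674     0.06559
  C            -2.865       2.865       4.297
  E              5.51       2.911       4.363
  solve Keq expr → x = 1.432; check Q = 23.18

Q₀ = 8.7886e-09; Q < K (proceeds forward)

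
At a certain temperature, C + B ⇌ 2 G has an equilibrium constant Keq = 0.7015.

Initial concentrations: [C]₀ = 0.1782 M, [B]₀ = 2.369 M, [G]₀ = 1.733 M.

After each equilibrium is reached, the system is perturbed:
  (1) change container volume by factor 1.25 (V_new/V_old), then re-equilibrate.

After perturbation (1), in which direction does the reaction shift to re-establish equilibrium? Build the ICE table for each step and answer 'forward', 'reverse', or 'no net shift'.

Q₀ = 7.114 vs Keq = 0.7015 ⇒ Q>K, reverse
Step 1:
                    C           B           G
  Initial      0.1782       2.369       1.733
  Change       0.3593      0.3593     -0.7187
  Equil        0.5375       2.728       1.014
  solve Keq expr → x = -0.3593; check Q = 0.7015
Then change container volume by factor 1.25 (V_new/V_old).
Step 2:
                    C           B           G
  Initial        0.43       2.183      0.8114
  Change            0           0           0
  Equil          0.43       2.183      0.8114
  solve Keq expr → x = 0; check Q = 0.7015

Direction: no net shift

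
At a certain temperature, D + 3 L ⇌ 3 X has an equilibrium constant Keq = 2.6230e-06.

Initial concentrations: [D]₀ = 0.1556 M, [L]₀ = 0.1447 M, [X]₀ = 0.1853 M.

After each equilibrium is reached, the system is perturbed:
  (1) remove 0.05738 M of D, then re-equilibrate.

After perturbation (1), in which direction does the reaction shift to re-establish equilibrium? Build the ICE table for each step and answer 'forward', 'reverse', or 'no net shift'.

Q₀ = 13.5 vs Keq = 2.6230e-06 ⇒ Q>K, reverse
Step 1:
                  D         L         X
  init       0.1556    0.1447    0.1853
  Δ         0.06086    0.1826   -0.1826
  eq         0.2165    0.3273   0.00271
  solve Keq expr → x = -0.06086; check Q = 2.6230e-06
Then remove 0.05738 M of D.
Step 2:
                  D         L         X
  init       0.1591    0.3273   0.00271
  Δ       8.7341e-05 2.6202e-04 -2.6202e-04
  eq         0.1592    0.3276  0.002448
  solve Keq expr → x = -8.7341e-05; check Q = 2.6230e-06

Direction: reverse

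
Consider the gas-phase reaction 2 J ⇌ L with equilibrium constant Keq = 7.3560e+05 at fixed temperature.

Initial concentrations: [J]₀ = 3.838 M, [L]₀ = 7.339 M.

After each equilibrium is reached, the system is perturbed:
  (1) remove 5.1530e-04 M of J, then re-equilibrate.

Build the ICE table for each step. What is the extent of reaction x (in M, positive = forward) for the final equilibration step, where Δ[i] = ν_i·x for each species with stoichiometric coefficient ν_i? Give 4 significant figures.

Q₀ = 0.4982 vs Keq = 7.3560e+05 ⇒ Q<K, forward
Step 1:
                  J         L
  I           3.838     7.339
  C          -3.834     1.917
  E        0.003547     9.256
  solve Keq expr → x = 1.917; check Q = 7.3560e+05
Then remove 5.1530e-04 M of J.
Step 2:
                  J         L
  I        0.003032     9.256
  C       5.1525e-04 -2.5763e-04
  E        0.003547     9.256
  solve Keq expr → x = -2.5763e-04; check Q = 7.3560e+05

x = -2.5763e-04 M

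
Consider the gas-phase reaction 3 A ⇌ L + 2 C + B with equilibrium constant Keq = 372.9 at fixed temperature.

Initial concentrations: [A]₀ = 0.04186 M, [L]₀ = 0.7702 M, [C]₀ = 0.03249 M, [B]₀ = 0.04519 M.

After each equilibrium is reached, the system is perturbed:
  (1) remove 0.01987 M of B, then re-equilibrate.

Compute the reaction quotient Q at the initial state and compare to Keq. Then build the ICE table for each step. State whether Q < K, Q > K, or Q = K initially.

Q₀ = 0.5009 vs Keq = 372.9 ⇒ Q<K, forward
Step 1:
                   A          L          C          B
  I          0.04186     0.7702    0.03249    0.04519
  C         -0.03469    0.01156    0.02313    0.01156
  E         0.007167     0.7818    0.05562    0.05675
  solve Keq expr → x = 0.01156; check Q = 372.9
Then remove 0.01987 M of B.
Step 2:
                   A          L          C          B
  I         0.007167     0.7818    0.05562    0.03688
  C       -8.9688e-04 2.9896e-04 5.9792e-04 2.9896e-04
  E          0.00627     0.7821    0.05622    0.03718
  solve Keq expr → x = 2.9896e-04; check Q = 372.9

Q₀ = 0.5009; Q < K (proceeds forward)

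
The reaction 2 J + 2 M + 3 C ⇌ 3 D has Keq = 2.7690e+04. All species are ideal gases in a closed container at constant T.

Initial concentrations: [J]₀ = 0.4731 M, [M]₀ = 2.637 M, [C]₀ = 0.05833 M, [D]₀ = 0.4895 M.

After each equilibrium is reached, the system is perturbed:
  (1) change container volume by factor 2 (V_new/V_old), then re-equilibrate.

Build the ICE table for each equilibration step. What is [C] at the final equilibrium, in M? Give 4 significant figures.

[C]_eq = 0.01877 M

Q₀ = 379.7 vs Keq = 2.7690e+04 ⇒ Q<K, forward
Step 1:
                    J           M           C           D
  I            0.4731       2.637     0.05833      0.4895
  C          -0.02827    -0.02827    -0.04241     0.04241
  E            0.4448       2.609     0.01592      0.5319
  solve Keq expr → x = 0.01414; check Q = 2.7690e+04
Then change container volume by factor 2 (V_new/V_old).
Step 2:
                    J           M           C           D
  I            0.2224       1.304    0.007961       0.266
  C          0.007207    0.007207     0.01081    -0.01081
  E            0.2296       1.312     0.01877      0.2551
  solve Keq expr → x = -0.003603; check Q = 2.7690e+04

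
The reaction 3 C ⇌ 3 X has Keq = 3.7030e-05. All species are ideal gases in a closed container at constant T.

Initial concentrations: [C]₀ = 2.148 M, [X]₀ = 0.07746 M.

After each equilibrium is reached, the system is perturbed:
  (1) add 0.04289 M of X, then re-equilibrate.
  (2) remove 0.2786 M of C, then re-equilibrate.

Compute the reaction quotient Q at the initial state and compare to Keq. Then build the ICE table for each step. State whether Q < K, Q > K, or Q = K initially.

Q₀ = 4.6895e-05; Q > K (proceeds reverse)

Q₀ = 4.6895e-05 vs Keq = 3.7030e-05 ⇒ Q>K, reverse
Step 1:
                  C         X
  Initial     2.148   0.07746
  Change   0.005675 -0.005675
  Equil       2.154   0.07178
  solve Keq expr → x = -0.001892; check Q = 3.7030e-05
Then add 0.04289 M of X.
Step 2:
                  C         X
  Initial     2.154    0.1147
  Change    0.04151  -0.04151
  Equil       2.195   0.07317
  solve Keq expr → x = -0.01384; check Q = 3.7030e-05
Then remove 0.2786 M of C.
Step 3:
                  C         X
  Initial     1.917   0.07317
  Change   0.008987 -0.008987
  Equil       1.926   0.06418
  solve Keq expr → x = -0.002996; check Q = 3.7030e-05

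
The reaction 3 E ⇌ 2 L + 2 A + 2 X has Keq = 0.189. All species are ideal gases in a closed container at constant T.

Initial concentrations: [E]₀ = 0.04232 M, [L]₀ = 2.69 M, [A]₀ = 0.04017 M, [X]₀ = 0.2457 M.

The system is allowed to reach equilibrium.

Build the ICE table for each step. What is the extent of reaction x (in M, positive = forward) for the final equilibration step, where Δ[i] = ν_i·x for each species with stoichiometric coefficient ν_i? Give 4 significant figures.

x = -0.01202 M

Q₀ = 9.3 vs Keq = 0.189 ⇒ Q>K, reverse
Step 1:
                   E          L          A          X
  Initial    0.04232       2.69    0.04017     0.2457
  Change     0.03605   -0.02403   -0.02403   -0.02403
  Equil      0.07837      2.666    0.01614     0.2217
  solve Keq expr → x = -0.01202; check Q = 0.189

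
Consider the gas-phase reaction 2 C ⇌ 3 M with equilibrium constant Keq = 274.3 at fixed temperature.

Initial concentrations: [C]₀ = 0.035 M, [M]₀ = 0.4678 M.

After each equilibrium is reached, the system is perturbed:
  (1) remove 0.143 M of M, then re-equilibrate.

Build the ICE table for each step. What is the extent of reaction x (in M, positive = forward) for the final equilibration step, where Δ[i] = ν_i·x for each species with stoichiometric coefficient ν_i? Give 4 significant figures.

Q₀ = 83.57 vs Keq = 274.3 ⇒ Q<K, forward
Step 1:
                   C          M
  I            0.035     0.4678
  C         -0.01433     0.0215
  E          0.02067     0.4893
  solve Keq expr → x = 0.007167; check Q = 274.3
Then remove 0.143 M of M.
Step 2:
                   C          M
  I          0.02067     0.3463
  C        -0.007737    0.01161
  E          0.01293     0.3579
  solve Keq expr → x = 0.003869; check Q = 274.3

x = 0.003869 M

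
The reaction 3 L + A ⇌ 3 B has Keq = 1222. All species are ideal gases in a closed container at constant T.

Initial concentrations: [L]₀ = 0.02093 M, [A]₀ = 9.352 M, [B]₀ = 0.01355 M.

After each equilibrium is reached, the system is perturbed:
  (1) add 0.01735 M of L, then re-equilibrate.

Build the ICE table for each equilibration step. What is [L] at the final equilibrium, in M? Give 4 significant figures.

Q₀ = 0.02901 vs Keq = 1222 ⇒ Q<K, forward
Step 1:
                  L         A         B
  I         0.02093     9.352   0.01355
  C        -0.01946 -0.006488   0.01946
  E        0.001466     9.346   0.03301
  solve Keq expr → x = 0.006488; check Q = 1222
Then add 0.01735 M of L.
Step 2:
                  L         A         B
  I         0.01882     9.346   0.03301
  C        -0.01661 -0.005537   0.01661
  E        0.002204      9.34   0.04963
  solve Keq expr → x = 0.005537; check Q = 1222

[L]_eq = 0.002204 M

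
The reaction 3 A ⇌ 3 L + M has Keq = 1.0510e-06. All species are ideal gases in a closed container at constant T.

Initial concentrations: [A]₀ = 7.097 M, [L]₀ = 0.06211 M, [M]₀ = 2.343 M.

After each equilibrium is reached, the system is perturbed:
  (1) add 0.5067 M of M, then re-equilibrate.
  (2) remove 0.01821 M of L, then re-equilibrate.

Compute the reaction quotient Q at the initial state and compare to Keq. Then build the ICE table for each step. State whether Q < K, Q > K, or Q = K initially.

Q₀ = 1.5705e-06 vs Keq = 1.0510e-06 ⇒ Q>K, reverse
Step 1:
                   A          L          M
  init         7.097    0.06211      2.343
  Δ         0.007704  -0.007704  -0.002568
  eq           7.105    0.05441       2.34
  solve Keq expr → x = -0.002568; check Q = 1.0510e-06
Then add 0.5067 M of M.
Step 2:
                   A          L          M
  init         7.105    0.05441      2.847
  Δ         0.003409  -0.003409  -0.001136
  eq           7.108      0.051      2.846
  solve Keq expr → x = -0.001136; check Q = 1.0510e-06
Then remove 0.01821 M of L.
Step 3:
                   A          L          M
  init         7.108    0.03279      2.846
  Δ         -0.01804    0.01804   0.006015
  eq            7.09    0.05083      2.852
  solve Keq expr → x = 0.006015; check Q = 1.0510e-06

Q₀ = 1.5705e-06; Q > K (proceeds reverse)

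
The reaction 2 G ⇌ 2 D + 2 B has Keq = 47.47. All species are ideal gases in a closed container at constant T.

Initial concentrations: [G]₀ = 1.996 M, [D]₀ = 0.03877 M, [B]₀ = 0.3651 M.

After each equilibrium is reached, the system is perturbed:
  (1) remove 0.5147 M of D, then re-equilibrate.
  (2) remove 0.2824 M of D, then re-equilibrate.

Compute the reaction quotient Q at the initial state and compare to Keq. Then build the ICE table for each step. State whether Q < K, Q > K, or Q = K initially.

Q₀ = 5.0291e-05; Q < K (proceeds forward)

Q₀ = 5.0291e-05 vs Keq = 47.47 ⇒ Q<K, forward
Step 1:
                  G         D         B
  init        1.996   0.03877    0.3651
  Δ          -1.553     1.553     1.553
  eq         0.4431     1.592     1.918
  solve Keq expr → x = 0.7765; check Q = 47.47
Then remove 0.5147 M of D.
Step 2:
                  G         D         B
  init       0.4431     1.077     1.918
  Δ        -0.09888   0.09888   0.09888
  eq         0.3442     1.176     2.017
  solve Keq expr → x = 0.04944; check Q = 47.47
Then remove 0.2824 M of D.
Step 3:
                  G         D         B
  init       0.3442    0.8935     2.017
  Δ        -0.05778   0.05778   0.05778
  eq         0.2864    0.9512     2.075
  solve Keq expr → x = 0.02889; check Q = 47.47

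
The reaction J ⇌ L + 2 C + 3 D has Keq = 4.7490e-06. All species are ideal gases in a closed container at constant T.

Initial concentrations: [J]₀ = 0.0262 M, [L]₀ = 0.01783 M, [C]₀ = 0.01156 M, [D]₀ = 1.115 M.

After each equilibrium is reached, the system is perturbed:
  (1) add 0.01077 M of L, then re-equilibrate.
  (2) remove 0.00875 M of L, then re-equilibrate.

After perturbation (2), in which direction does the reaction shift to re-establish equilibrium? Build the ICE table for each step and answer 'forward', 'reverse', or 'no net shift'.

Direction: forward

Q₀ = 1.2606e-04 vs Keq = 4.7490e-06 ⇒ Q>K, reverse
Step 1:
                    J           L           C           D
  I            0.0262     0.01783     0.01156       1.115
  C          0.004361   -0.004361   -0.008722    -0.01308
  E           0.03056     0.01347    0.002838       1.102
  solve Keq expr → x = -0.004361; check Q = 4.7490e-06
Then add 0.01077 M of L.
Step 2:
                    J           L           C           D
  I           0.03056     0.02424    0.002838       1.102
  C        3.4605e-04 -3.4605e-04 -6.9210e-04   -0.001038
  E           0.03091     0.02389    0.002146       1.101
  solve Keq expr → x = -3.4605e-04; check Q = 4.7490e-06
Then remove 0.00875 M of L.
Step 3:
                    J           L           C           D
  I           0.03091     0.01514    0.002146       1.101
  C       -2.5656e-04  2.5656e-04  5.1312e-04  7.6968e-04
  E           0.03065      0.0154    0.002659       1.102
  solve Keq expr → x = 2.5656e-04; check Q = 4.7490e-06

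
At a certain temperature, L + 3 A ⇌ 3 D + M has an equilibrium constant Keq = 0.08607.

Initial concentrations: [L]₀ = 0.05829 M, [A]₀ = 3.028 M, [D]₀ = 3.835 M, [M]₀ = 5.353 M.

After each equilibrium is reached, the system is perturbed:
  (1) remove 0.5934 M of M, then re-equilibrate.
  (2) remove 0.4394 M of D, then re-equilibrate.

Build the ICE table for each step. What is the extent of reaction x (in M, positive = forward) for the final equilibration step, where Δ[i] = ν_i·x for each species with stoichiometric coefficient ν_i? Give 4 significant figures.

Q₀ = 186.6 vs Keq = 0.08607 ⇒ Q>K, reverse
Step 1:
                  L         A         D         M
  I         0.05829     3.028     3.835     5.353
  C          0.8138     2.442    -2.442   -0.8138
  E          0.8721      5.47     1.393     4.539
  solve Keq expr → x = -0.8138; check Q = 0.08607
Then remove 0.5934 M of M.
Step 2:
                  L         A         D         M
  I          0.8721      5.47     1.393     3.946
  C        -0.01487  -0.04462   0.04462   0.01487
  E          0.8573     5.425     1.438     3.961
  solve Keq expr → x = 0.01487; check Q = 0.08607
Then remove 0.4394 M of D.
Step 3:
                  L         A         D         M
  I          0.8573     5.425    0.9987     3.961
  C        -0.09866    -0.296     0.296   0.09866
  E          0.7586     5.129     1.295     4.059
  solve Keq expr → x = 0.09866; check Q = 0.08607

x = 0.09866 M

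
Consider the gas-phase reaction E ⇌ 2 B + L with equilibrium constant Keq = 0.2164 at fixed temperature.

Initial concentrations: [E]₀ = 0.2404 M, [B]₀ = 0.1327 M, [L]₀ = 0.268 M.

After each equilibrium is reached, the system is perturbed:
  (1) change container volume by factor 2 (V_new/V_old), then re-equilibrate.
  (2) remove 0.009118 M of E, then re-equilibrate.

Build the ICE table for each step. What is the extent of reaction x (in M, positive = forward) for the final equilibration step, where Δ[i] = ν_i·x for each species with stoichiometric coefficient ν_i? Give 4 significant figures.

x = -0.004521 M

Q₀ = 0.01963 vs Keq = 0.2164 ⇒ Q<K, forward
Step 1:
                    E           B           L
  I            0.2404      0.1327       0.268
  C          -0.08674      0.1735     0.08674
  E            0.1537      0.3062      0.3547
  solve Keq expr → x = 0.08674; check Q = 0.2164
Then change container volume by factor 2 (V_new/V_old).
Step 2:
                    E           B           L
  I           0.07683      0.1531      0.1774
  C          -0.03163     0.06326     0.03163
  E            0.0452      0.2163       0.209
  solve Keq expr → x = 0.03163; check Q = 0.2164
Then remove 0.009118 M of E.
Step 3:
                    E           B           L
  I           0.03609      0.2163       0.209
  C          0.004521   -0.009042   -0.004521
  E           0.04061      0.2073      0.2045
  solve Keq expr → x = -0.004521; check Q = 0.2164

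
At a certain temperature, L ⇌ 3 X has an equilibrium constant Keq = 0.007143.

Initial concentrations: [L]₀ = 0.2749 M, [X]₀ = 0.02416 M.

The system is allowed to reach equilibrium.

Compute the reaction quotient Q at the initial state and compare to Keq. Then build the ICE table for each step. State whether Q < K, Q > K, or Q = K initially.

Q₀ = 5.1300e-05 vs Keq = 0.007143 ⇒ Q<K, forward
Step 1:
                    L           X
  I            0.2749     0.02416
  C            -0.032       0.096
  E            0.2429      0.1202
  solve Keq expr → x = 0.032; check Q = 0.007143

Q₀ = 5.1300e-05; Q < K (proceeds forward)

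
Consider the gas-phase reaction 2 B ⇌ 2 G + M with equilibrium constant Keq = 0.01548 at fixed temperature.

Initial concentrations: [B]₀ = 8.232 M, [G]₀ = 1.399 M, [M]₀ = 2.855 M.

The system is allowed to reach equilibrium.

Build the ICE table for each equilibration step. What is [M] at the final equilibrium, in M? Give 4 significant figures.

Q₀ = 0.08246 vs Keq = 0.01548 ⇒ Q>K, reverse
Step 1:
                    B           G           M
  Initial       8.232       1.399       2.855
  Change       0.6973     -0.6973     -0.3486
  Equil         8.929      0.7017       2.506
  solve Keq expr → x = -0.3486; check Q = 0.01548

[M]_eq = 2.506 M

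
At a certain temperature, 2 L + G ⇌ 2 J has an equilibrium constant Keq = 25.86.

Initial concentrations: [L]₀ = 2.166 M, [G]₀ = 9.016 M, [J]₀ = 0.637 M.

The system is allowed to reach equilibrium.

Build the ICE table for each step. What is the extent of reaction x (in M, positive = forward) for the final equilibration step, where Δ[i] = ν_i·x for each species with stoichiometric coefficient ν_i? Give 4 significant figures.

x = 0.992 M

Q₀ = 0.009593 vs Keq = 25.86 ⇒ Q<K, forward
Step 1:
                   L          G          J
  Initial      2.166      9.016      0.637
  Change      -1.984     -0.992      1.984
  Equil        0.182      8.024      2.621
  solve Keq expr → x = 0.992; check Q = 25.86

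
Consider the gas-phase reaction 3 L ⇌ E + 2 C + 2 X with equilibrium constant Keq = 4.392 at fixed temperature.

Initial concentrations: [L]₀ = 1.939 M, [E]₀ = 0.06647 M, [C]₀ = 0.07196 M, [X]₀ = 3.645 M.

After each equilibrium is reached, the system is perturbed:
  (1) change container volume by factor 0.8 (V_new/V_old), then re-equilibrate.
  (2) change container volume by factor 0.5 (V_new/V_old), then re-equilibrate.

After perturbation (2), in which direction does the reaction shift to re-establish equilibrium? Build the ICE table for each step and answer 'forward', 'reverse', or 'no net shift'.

Direction: reverse

Q₀ = 6.2729e-04 vs Keq = 4.392 ⇒ Q<K, forward
Step 1:
                   L          E          C          X
  I            1.939    0.06647    0.07196      3.645
  C          -0.9822     0.3274     0.6548     0.6548
  E           0.9568     0.3939     0.7268        4.3
  solve Keq expr → x = 0.3274; check Q = 4.392
Then change container volume by factor 0.8 (V_new/V_old).
Step 2:
                   L          E          C          X
  I            1.196     0.4924     0.9085      5.375
  C          0.09136   -0.03045   -0.06091   -0.06091
  E            1.287     0.4619     0.8476      5.314
  solve Keq expr → x = -0.03045; check Q = 4.392
Then change container volume by factor 0.5 (V_new/V_old).
Step 3:
                   L          E          C          X
  I            2.575     0.9238      1.695      10.63
  C           0.5604    -0.1868    -0.3736    -0.3736
  E            3.135      0.737      1.322      10.25
  solve Keq expr → x = -0.1868; check Q = 4.392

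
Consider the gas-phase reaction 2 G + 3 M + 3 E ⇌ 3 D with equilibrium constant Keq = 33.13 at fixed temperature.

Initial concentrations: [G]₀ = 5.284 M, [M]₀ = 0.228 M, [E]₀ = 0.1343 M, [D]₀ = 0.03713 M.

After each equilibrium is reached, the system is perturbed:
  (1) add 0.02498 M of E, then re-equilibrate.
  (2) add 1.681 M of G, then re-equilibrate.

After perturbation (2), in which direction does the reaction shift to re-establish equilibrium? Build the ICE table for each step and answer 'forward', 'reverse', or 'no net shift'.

Q₀ = 0.06386 vs Keq = 33.13 ⇒ Q<K, forward
Step 1:
                   G          M          E          D
  init         5.284      0.228     0.1343    0.03713
  Δ         -0.04484   -0.06726   -0.06726    0.06726
  eq           5.239     0.1607    0.06704     0.1044
  solve Keq expr → x = 0.02242; check Q = 33.13
Then add 0.02498 M of E.
Step 2:
                   G          M          E          D
  init         5.239     0.1607    0.09202     0.1044
  Δ        -0.007751   -0.01163   -0.01163    0.01163
  eq           5.231     0.1491    0.08039      0.116
  solve Keq expr → x = 0.003875; check Q = 33.13
Then add 1.681 M of G.
Step 3:
                   G          M          E          D
  init         6.912     0.1491    0.08039      0.116
  Δ        -0.004378  -0.006568  -0.006568   0.006568
  eq           6.908     0.1425    0.07382     0.1226
  solve Keq expr → x = 0.002189; check Q = 33.13

Direction: forward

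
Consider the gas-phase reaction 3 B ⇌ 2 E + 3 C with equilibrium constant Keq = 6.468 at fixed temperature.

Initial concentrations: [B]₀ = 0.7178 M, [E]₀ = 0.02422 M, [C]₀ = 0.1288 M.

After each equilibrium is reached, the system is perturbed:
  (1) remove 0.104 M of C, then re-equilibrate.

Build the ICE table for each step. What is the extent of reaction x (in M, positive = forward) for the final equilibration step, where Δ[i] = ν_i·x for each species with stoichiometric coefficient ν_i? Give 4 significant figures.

Q₀ = 3.3891e-06 vs Keq = 6.468 ⇒ Q<K, forward
Step 1:
                  B         E         C
  I          0.7178   0.02422    0.1288
  C         -0.5321    0.3547    0.5321
  E          0.1857    0.3789    0.6609
  solve Keq expr → x = 0.1774; check Q = 6.468
Then remove 0.104 M of C.
Step 2:
                  B         E         C
  I          0.1857    0.3789    0.5569
  C        -0.01988   0.01326   0.01988
  E          0.1659    0.3922    0.5767
  solve Keq expr → x = 0.006628; check Q = 6.468

x = 0.006628 M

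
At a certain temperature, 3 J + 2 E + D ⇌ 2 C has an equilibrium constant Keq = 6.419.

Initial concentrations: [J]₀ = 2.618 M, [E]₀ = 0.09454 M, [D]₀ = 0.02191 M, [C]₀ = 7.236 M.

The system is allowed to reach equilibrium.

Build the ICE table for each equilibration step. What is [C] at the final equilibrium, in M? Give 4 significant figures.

Q₀ = 1.4901e+04 vs Keq = 6.419 ⇒ Q>K, reverse
Step 1:
                  J         E         D         C
  init        2.618   0.09454   0.02191     7.236
  Δ          0.9036    0.6024    0.3012   -0.6024
  eq          3.522     0.697    0.3231     6.634
  solve Keq expr → x = -0.3012; check Q = 6.419

[C]_eq = 6.634 M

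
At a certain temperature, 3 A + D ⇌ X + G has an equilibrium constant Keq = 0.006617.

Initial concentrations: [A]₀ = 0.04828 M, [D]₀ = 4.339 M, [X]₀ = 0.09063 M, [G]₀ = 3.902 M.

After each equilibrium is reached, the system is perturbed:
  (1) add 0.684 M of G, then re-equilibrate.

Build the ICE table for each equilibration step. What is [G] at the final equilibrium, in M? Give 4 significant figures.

[G]_eq = 4.496 M

Q₀ = 724.2 vs Keq = 0.006617 ⇒ Q>K, reverse
Step 1:
                  A         D         X         G
  I         0.04828     4.339   0.09063     3.902
  C          0.2711   0.09038  -0.09038  -0.09038
  E          0.3194     4.429 2.5060e-04     3.812
  solve Keq expr → x = -0.09038; check Q = 0.006617
Then add 0.684 M of G.
Step 2:
                  A         D         X         G
  I          0.3194     4.429 2.5060e-04     4.496
  C       1.1369e-04 3.7897e-05 -3.7897e-05 -3.7897e-05
  E          0.3195     4.429 2.1270e-04     4.496
  solve Keq expr → x = -3.7897e-05; check Q = 0.006617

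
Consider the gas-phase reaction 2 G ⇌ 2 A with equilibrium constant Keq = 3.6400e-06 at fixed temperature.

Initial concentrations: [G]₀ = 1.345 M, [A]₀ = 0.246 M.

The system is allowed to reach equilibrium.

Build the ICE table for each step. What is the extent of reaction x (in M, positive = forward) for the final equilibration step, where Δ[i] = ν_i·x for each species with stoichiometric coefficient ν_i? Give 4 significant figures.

x = -0.1215 M

Q₀ = 0.03345 vs Keq = 3.6400e-06 ⇒ Q>K, reverse
Step 1:
                  G         A
  Initial     1.345     0.246
  Change      0.243    -0.243
  Equil       1.588   0.00303
  solve Keq expr → x = -0.1215; check Q = 3.6400e-06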